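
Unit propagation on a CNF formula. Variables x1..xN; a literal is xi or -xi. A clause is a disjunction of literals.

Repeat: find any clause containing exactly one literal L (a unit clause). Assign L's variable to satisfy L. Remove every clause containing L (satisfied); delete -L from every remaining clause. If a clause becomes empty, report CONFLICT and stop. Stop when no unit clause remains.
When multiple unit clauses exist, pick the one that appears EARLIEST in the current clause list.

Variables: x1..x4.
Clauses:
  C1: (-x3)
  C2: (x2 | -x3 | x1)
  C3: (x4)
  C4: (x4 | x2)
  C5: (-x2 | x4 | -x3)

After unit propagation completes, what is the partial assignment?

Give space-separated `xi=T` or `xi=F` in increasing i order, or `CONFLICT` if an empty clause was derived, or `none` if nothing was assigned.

Answer: x3=F x4=T

Derivation:
unit clause [-3] forces x3=F; simplify:
  satisfied 3 clause(s); 2 remain; assigned so far: [3]
unit clause [4] forces x4=T; simplify:
  satisfied 2 clause(s); 0 remain; assigned so far: [3, 4]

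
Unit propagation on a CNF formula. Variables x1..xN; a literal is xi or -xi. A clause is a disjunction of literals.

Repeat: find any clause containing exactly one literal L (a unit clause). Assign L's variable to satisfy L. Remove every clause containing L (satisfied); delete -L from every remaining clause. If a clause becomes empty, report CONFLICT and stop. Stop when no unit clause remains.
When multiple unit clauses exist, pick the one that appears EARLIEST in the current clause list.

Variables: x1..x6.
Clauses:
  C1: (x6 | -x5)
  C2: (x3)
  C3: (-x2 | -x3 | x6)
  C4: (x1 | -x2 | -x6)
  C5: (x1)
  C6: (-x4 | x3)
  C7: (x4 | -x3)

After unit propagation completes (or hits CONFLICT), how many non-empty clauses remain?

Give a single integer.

unit clause [3] forces x3=T; simplify:
  drop -3 from [-2, -3, 6] -> [-2, 6]
  drop -3 from [4, -3] -> [4]
  satisfied 2 clause(s); 5 remain; assigned so far: [3]
unit clause [1] forces x1=T; simplify:
  satisfied 2 clause(s); 3 remain; assigned so far: [1, 3]
unit clause [4] forces x4=T; simplify:
  satisfied 1 clause(s); 2 remain; assigned so far: [1, 3, 4]

Answer: 2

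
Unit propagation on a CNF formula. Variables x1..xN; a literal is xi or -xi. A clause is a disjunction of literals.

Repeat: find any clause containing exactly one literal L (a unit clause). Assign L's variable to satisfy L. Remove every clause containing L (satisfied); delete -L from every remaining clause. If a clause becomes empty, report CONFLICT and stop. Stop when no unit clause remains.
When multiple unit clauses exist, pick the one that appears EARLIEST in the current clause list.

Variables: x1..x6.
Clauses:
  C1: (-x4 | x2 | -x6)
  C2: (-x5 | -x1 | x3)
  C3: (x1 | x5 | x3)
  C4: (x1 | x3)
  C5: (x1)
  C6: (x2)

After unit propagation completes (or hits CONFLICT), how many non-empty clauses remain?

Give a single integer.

Answer: 1

Derivation:
unit clause [1] forces x1=T; simplify:
  drop -1 from [-5, -1, 3] -> [-5, 3]
  satisfied 3 clause(s); 3 remain; assigned so far: [1]
unit clause [2] forces x2=T; simplify:
  satisfied 2 clause(s); 1 remain; assigned so far: [1, 2]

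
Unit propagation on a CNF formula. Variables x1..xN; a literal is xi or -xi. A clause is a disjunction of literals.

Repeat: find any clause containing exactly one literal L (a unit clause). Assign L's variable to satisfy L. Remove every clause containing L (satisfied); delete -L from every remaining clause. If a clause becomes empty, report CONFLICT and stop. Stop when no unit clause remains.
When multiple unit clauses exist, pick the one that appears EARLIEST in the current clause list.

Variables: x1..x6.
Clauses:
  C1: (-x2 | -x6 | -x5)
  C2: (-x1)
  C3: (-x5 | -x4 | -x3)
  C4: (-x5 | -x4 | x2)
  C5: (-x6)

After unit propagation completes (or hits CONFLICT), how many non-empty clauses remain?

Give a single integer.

unit clause [-1] forces x1=F; simplify:
  satisfied 1 clause(s); 4 remain; assigned so far: [1]
unit clause [-6] forces x6=F; simplify:
  satisfied 2 clause(s); 2 remain; assigned so far: [1, 6]

Answer: 2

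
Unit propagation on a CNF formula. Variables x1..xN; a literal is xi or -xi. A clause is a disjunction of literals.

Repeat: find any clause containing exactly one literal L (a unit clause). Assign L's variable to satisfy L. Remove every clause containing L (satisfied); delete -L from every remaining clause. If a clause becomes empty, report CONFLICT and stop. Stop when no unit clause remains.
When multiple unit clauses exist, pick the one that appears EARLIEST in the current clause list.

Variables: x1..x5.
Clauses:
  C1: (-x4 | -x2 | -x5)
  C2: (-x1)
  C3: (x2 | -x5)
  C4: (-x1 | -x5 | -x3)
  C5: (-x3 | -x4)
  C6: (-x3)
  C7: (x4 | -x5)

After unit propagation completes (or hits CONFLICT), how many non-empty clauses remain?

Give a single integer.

Answer: 3

Derivation:
unit clause [-1] forces x1=F; simplify:
  satisfied 2 clause(s); 5 remain; assigned so far: [1]
unit clause [-3] forces x3=F; simplify:
  satisfied 2 clause(s); 3 remain; assigned so far: [1, 3]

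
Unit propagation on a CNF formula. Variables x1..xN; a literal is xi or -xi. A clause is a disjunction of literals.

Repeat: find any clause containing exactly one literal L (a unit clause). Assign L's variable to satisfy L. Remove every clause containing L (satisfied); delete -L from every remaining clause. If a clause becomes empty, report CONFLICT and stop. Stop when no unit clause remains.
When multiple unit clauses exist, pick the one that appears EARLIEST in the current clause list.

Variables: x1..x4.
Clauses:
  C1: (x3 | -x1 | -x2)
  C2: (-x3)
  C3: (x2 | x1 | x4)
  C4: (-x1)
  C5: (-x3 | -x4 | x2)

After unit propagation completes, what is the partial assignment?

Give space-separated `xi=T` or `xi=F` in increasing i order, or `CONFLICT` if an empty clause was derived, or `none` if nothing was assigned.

unit clause [-3] forces x3=F; simplify:
  drop 3 from [3, -1, -2] -> [-1, -2]
  satisfied 2 clause(s); 3 remain; assigned so far: [3]
unit clause [-1] forces x1=F; simplify:
  drop 1 from [2, 1, 4] -> [2, 4]
  satisfied 2 clause(s); 1 remain; assigned so far: [1, 3]

Answer: x1=F x3=F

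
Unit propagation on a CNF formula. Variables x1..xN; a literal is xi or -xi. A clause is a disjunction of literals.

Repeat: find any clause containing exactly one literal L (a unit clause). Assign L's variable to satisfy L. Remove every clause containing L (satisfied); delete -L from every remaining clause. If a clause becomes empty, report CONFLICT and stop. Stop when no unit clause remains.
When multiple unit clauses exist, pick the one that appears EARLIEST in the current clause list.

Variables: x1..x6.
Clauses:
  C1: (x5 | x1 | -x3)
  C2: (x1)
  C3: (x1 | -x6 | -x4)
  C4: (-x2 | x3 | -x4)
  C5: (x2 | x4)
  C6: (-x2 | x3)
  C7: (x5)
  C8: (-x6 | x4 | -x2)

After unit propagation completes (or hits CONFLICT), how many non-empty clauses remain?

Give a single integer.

Answer: 4

Derivation:
unit clause [1] forces x1=T; simplify:
  satisfied 3 clause(s); 5 remain; assigned so far: [1]
unit clause [5] forces x5=T; simplify:
  satisfied 1 clause(s); 4 remain; assigned so far: [1, 5]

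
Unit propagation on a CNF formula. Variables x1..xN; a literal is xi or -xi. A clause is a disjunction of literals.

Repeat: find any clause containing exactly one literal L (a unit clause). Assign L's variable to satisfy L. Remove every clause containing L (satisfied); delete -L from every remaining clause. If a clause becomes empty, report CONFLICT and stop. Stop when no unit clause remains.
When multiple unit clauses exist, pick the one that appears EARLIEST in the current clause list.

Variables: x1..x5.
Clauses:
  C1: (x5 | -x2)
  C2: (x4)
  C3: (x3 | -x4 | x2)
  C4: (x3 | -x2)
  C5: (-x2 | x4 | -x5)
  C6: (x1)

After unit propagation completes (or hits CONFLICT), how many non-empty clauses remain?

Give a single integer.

Answer: 3

Derivation:
unit clause [4] forces x4=T; simplify:
  drop -4 from [3, -4, 2] -> [3, 2]
  satisfied 2 clause(s); 4 remain; assigned so far: [4]
unit clause [1] forces x1=T; simplify:
  satisfied 1 clause(s); 3 remain; assigned so far: [1, 4]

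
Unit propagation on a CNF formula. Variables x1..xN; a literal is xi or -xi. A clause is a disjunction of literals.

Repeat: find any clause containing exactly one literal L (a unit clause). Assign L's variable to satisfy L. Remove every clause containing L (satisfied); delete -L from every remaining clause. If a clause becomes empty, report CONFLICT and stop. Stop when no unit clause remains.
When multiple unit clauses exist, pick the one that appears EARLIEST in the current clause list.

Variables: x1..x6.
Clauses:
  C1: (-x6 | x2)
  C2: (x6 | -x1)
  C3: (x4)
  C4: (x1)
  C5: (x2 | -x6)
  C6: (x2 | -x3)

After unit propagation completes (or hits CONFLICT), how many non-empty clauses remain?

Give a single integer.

unit clause [4] forces x4=T; simplify:
  satisfied 1 clause(s); 5 remain; assigned so far: [4]
unit clause [1] forces x1=T; simplify:
  drop -1 from [6, -1] -> [6]
  satisfied 1 clause(s); 4 remain; assigned so far: [1, 4]
unit clause [6] forces x6=T; simplify:
  drop -6 from [-6, 2] -> [2]
  drop -6 from [2, -6] -> [2]
  satisfied 1 clause(s); 3 remain; assigned so far: [1, 4, 6]
unit clause [2] forces x2=T; simplify:
  satisfied 3 clause(s); 0 remain; assigned so far: [1, 2, 4, 6]

Answer: 0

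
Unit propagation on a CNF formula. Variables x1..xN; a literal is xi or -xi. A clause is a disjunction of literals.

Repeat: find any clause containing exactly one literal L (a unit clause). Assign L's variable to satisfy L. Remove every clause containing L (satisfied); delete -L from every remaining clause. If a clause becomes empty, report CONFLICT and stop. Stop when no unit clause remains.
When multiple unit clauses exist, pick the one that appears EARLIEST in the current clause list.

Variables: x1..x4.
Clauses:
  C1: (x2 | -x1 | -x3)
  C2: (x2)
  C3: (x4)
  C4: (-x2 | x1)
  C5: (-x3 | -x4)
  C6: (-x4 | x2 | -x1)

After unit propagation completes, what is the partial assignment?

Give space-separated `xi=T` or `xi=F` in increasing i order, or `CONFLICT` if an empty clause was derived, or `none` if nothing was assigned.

Answer: x1=T x2=T x3=F x4=T

Derivation:
unit clause [2] forces x2=T; simplify:
  drop -2 from [-2, 1] -> [1]
  satisfied 3 clause(s); 3 remain; assigned so far: [2]
unit clause [4] forces x4=T; simplify:
  drop -4 from [-3, -4] -> [-3]
  satisfied 1 clause(s); 2 remain; assigned so far: [2, 4]
unit clause [1] forces x1=T; simplify:
  satisfied 1 clause(s); 1 remain; assigned so far: [1, 2, 4]
unit clause [-3] forces x3=F; simplify:
  satisfied 1 clause(s); 0 remain; assigned so far: [1, 2, 3, 4]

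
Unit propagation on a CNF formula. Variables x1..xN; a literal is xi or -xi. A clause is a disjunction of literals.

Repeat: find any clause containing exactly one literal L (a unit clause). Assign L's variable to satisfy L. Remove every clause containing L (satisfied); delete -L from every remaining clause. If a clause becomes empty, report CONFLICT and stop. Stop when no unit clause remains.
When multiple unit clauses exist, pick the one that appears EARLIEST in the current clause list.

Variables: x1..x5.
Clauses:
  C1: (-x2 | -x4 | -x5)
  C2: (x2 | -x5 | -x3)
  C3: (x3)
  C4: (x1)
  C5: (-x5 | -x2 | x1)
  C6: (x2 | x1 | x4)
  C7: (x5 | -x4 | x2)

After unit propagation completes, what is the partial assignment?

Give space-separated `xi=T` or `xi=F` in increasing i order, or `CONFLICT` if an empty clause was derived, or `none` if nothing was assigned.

Answer: x1=T x3=T

Derivation:
unit clause [3] forces x3=T; simplify:
  drop -3 from [2, -5, -3] -> [2, -5]
  satisfied 1 clause(s); 6 remain; assigned so far: [3]
unit clause [1] forces x1=T; simplify:
  satisfied 3 clause(s); 3 remain; assigned so far: [1, 3]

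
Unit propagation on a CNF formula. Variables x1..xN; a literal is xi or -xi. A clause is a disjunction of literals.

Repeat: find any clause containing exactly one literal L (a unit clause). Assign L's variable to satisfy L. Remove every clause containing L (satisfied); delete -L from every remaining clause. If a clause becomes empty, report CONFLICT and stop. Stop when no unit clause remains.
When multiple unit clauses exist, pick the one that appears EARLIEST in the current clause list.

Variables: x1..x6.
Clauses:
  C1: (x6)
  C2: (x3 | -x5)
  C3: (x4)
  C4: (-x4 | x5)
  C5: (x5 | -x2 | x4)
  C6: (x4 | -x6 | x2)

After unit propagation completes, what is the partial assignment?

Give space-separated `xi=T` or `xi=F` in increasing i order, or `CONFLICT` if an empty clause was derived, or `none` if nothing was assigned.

Answer: x3=T x4=T x5=T x6=T

Derivation:
unit clause [6] forces x6=T; simplify:
  drop -6 from [4, -6, 2] -> [4, 2]
  satisfied 1 clause(s); 5 remain; assigned so far: [6]
unit clause [4] forces x4=T; simplify:
  drop -4 from [-4, 5] -> [5]
  satisfied 3 clause(s); 2 remain; assigned so far: [4, 6]
unit clause [5] forces x5=T; simplify:
  drop -5 from [3, -5] -> [3]
  satisfied 1 clause(s); 1 remain; assigned so far: [4, 5, 6]
unit clause [3] forces x3=T; simplify:
  satisfied 1 clause(s); 0 remain; assigned so far: [3, 4, 5, 6]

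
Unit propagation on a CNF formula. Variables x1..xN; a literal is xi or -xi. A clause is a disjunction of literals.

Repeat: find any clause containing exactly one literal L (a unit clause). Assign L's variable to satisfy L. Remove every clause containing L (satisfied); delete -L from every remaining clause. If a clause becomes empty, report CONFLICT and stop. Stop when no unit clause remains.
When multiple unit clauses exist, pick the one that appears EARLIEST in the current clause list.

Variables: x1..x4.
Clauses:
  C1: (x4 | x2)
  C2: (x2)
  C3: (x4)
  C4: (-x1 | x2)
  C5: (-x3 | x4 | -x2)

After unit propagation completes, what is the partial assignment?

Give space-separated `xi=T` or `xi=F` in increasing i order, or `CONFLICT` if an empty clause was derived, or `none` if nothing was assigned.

Answer: x2=T x4=T

Derivation:
unit clause [2] forces x2=T; simplify:
  drop -2 from [-3, 4, -2] -> [-3, 4]
  satisfied 3 clause(s); 2 remain; assigned so far: [2]
unit clause [4] forces x4=T; simplify:
  satisfied 2 clause(s); 0 remain; assigned so far: [2, 4]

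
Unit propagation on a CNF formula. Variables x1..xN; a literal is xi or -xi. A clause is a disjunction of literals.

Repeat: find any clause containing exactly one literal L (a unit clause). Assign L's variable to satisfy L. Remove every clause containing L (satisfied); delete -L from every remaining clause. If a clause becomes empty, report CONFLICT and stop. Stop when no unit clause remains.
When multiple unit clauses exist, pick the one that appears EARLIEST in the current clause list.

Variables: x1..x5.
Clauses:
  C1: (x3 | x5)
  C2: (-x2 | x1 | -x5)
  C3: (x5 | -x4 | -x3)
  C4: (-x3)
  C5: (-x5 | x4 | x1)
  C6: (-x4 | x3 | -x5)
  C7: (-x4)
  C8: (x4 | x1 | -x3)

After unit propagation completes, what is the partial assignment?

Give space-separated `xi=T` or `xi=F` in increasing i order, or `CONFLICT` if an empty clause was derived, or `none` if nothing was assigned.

Answer: x1=T x3=F x4=F x5=T

Derivation:
unit clause [-3] forces x3=F; simplify:
  drop 3 from [3, 5] -> [5]
  drop 3 from [-4, 3, -5] -> [-4, -5]
  satisfied 3 clause(s); 5 remain; assigned so far: [3]
unit clause [5] forces x5=T; simplify:
  drop -5 from [-2, 1, -5] -> [-2, 1]
  drop -5 from [-5, 4, 1] -> [4, 1]
  drop -5 from [-4, -5] -> [-4]
  satisfied 1 clause(s); 4 remain; assigned so far: [3, 5]
unit clause [-4] forces x4=F; simplify:
  drop 4 from [4, 1] -> [1]
  satisfied 2 clause(s); 2 remain; assigned so far: [3, 4, 5]
unit clause [1] forces x1=T; simplify:
  satisfied 2 clause(s); 0 remain; assigned so far: [1, 3, 4, 5]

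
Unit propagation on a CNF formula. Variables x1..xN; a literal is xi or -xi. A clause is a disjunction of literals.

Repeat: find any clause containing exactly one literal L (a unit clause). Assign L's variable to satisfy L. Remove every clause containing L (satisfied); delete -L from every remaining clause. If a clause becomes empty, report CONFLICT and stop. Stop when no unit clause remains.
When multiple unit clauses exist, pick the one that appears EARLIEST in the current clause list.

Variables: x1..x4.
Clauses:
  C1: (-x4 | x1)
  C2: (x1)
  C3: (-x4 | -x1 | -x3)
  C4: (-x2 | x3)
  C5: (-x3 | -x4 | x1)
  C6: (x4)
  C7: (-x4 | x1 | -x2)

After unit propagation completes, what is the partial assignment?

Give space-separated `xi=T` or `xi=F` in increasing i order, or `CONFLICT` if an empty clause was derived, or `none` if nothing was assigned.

Answer: x1=T x2=F x3=F x4=T

Derivation:
unit clause [1] forces x1=T; simplify:
  drop -1 from [-4, -1, -3] -> [-4, -3]
  satisfied 4 clause(s); 3 remain; assigned so far: [1]
unit clause [4] forces x4=T; simplify:
  drop -4 from [-4, -3] -> [-3]
  satisfied 1 clause(s); 2 remain; assigned so far: [1, 4]
unit clause [-3] forces x3=F; simplify:
  drop 3 from [-2, 3] -> [-2]
  satisfied 1 clause(s); 1 remain; assigned so far: [1, 3, 4]
unit clause [-2] forces x2=F; simplify:
  satisfied 1 clause(s); 0 remain; assigned so far: [1, 2, 3, 4]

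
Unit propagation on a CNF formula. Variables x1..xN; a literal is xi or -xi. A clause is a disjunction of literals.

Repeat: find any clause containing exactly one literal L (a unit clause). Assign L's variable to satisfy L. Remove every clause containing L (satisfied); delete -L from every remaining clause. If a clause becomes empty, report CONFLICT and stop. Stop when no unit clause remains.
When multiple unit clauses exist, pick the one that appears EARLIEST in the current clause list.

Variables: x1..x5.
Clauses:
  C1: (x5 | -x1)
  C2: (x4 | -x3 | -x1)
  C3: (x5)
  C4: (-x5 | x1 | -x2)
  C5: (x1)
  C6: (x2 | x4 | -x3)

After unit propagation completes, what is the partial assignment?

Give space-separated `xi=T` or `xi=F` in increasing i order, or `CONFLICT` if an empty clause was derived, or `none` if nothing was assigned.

unit clause [5] forces x5=T; simplify:
  drop -5 from [-5, 1, -2] -> [1, -2]
  satisfied 2 clause(s); 4 remain; assigned so far: [5]
unit clause [1] forces x1=T; simplify:
  drop -1 from [4, -3, -1] -> [4, -3]
  satisfied 2 clause(s); 2 remain; assigned so far: [1, 5]

Answer: x1=T x5=T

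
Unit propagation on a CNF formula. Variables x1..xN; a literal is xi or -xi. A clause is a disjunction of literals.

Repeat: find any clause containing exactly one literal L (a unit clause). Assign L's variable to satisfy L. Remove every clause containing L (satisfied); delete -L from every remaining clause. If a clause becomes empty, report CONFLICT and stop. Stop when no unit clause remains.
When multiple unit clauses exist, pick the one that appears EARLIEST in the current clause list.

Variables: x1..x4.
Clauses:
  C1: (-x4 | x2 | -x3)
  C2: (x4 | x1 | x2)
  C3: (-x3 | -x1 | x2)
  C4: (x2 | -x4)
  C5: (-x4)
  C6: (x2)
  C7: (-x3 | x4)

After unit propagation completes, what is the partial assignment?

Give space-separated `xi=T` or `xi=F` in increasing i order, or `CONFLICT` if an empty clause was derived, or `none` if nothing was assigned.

Answer: x2=T x3=F x4=F

Derivation:
unit clause [-4] forces x4=F; simplify:
  drop 4 from [4, 1, 2] -> [1, 2]
  drop 4 from [-3, 4] -> [-3]
  satisfied 3 clause(s); 4 remain; assigned so far: [4]
unit clause [2] forces x2=T; simplify:
  satisfied 3 clause(s); 1 remain; assigned so far: [2, 4]
unit clause [-3] forces x3=F; simplify:
  satisfied 1 clause(s); 0 remain; assigned so far: [2, 3, 4]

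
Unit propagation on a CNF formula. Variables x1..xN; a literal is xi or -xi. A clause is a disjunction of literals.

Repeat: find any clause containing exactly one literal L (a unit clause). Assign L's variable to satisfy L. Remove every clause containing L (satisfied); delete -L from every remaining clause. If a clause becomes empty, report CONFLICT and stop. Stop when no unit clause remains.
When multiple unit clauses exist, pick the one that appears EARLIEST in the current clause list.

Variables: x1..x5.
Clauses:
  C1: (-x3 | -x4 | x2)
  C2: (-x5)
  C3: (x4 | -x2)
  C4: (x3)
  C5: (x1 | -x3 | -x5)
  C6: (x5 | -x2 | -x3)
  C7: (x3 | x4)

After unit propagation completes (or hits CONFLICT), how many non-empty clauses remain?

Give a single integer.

Answer: 0

Derivation:
unit clause [-5] forces x5=F; simplify:
  drop 5 from [5, -2, -3] -> [-2, -3]
  satisfied 2 clause(s); 5 remain; assigned so far: [5]
unit clause [3] forces x3=T; simplify:
  drop -3 from [-3, -4, 2] -> [-4, 2]
  drop -3 from [-2, -3] -> [-2]
  satisfied 2 clause(s); 3 remain; assigned so far: [3, 5]
unit clause [-2] forces x2=F; simplify:
  drop 2 from [-4, 2] -> [-4]
  satisfied 2 clause(s); 1 remain; assigned so far: [2, 3, 5]
unit clause [-4] forces x4=F; simplify:
  satisfied 1 clause(s); 0 remain; assigned so far: [2, 3, 4, 5]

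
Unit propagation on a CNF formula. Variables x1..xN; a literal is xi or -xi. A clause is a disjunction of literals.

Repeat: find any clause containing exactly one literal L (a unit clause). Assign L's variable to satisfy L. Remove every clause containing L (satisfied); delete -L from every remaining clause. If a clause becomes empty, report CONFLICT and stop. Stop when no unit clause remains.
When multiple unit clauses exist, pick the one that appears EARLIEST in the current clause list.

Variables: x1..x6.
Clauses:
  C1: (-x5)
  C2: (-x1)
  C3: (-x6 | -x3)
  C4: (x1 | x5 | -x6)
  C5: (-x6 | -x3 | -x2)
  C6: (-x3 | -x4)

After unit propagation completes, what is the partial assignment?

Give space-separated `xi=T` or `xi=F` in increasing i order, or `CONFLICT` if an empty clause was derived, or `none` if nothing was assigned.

Answer: x1=F x5=F x6=F

Derivation:
unit clause [-5] forces x5=F; simplify:
  drop 5 from [1, 5, -6] -> [1, -6]
  satisfied 1 clause(s); 5 remain; assigned so far: [5]
unit clause [-1] forces x1=F; simplify:
  drop 1 from [1, -6] -> [-6]
  satisfied 1 clause(s); 4 remain; assigned so far: [1, 5]
unit clause [-6] forces x6=F; simplify:
  satisfied 3 clause(s); 1 remain; assigned so far: [1, 5, 6]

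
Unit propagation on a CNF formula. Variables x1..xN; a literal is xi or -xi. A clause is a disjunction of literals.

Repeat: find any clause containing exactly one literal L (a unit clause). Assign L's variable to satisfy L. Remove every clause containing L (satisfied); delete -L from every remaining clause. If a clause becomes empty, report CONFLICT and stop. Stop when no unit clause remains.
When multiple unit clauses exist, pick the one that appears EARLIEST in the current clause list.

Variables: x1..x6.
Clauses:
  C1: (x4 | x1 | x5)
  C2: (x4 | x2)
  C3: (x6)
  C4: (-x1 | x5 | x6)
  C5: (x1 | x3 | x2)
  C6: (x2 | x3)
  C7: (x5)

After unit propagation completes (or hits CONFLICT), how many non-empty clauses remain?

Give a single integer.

unit clause [6] forces x6=T; simplify:
  satisfied 2 clause(s); 5 remain; assigned so far: [6]
unit clause [5] forces x5=T; simplify:
  satisfied 2 clause(s); 3 remain; assigned so far: [5, 6]

Answer: 3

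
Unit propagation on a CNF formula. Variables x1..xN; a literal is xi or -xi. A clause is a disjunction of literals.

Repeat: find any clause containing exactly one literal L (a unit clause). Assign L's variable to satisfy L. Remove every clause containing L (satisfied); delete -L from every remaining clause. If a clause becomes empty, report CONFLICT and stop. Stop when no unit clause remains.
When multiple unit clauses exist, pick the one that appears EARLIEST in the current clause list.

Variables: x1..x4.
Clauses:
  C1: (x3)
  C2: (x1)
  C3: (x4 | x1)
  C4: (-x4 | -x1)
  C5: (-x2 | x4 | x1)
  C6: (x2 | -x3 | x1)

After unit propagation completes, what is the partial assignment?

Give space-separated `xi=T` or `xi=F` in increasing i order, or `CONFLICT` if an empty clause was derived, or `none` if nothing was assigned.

Answer: x1=T x3=T x4=F

Derivation:
unit clause [3] forces x3=T; simplify:
  drop -3 from [2, -3, 1] -> [2, 1]
  satisfied 1 clause(s); 5 remain; assigned so far: [3]
unit clause [1] forces x1=T; simplify:
  drop -1 from [-4, -1] -> [-4]
  satisfied 4 clause(s); 1 remain; assigned so far: [1, 3]
unit clause [-4] forces x4=F; simplify:
  satisfied 1 clause(s); 0 remain; assigned so far: [1, 3, 4]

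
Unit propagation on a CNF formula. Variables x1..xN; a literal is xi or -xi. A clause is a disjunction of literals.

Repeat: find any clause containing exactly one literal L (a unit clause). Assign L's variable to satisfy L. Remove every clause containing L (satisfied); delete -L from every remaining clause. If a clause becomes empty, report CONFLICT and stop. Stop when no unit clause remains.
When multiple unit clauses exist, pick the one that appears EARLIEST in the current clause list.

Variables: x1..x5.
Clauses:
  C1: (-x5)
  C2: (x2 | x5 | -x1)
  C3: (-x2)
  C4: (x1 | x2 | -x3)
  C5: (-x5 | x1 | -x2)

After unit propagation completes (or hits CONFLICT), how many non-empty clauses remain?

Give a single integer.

Answer: 0

Derivation:
unit clause [-5] forces x5=F; simplify:
  drop 5 from [2, 5, -1] -> [2, -1]
  satisfied 2 clause(s); 3 remain; assigned so far: [5]
unit clause [-2] forces x2=F; simplify:
  drop 2 from [2, -1] -> [-1]
  drop 2 from [1, 2, -3] -> [1, -3]
  satisfied 1 clause(s); 2 remain; assigned so far: [2, 5]
unit clause [-1] forces x1=F; simplify:
  drop 1 from [1, -3] -> [-3]
  satisfied 1 clause(s); 1 remain; assigned so far: [1, 2, 5]
unit clause [-3] forces x3=F; simplify:
  satisfied 1 clause(s); 0 remain; assigned so far: [1, 2, 3, 5]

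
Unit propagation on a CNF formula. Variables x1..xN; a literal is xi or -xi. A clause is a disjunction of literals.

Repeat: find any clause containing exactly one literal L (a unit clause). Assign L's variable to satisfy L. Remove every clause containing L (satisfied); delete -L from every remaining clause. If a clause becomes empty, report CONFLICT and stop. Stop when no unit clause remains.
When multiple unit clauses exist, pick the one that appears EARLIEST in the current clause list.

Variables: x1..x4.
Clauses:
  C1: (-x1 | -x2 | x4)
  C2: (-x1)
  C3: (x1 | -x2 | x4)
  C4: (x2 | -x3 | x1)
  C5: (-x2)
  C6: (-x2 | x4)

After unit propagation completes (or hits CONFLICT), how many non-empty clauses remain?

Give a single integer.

unit clause [-1] forces x1=F; simplify:
  drop 1 from [1, -2, 4] -> [-2, 4]
  drop 1 from [2, -3, 1] -> [2, -3]
  satisfied 2 clause(s); 4 remain; assigned so far: [1]
unit clause [-2] forces x2=F; simplify:
  drop 2 from [2, -3] -> [-3]
  satisfied 3 clause(s); 1 remain; assigned so far: [1, 2]
unit clause [-3] forces x3=F; simplify:
  satisfied 1 clause(s); 0 remain; assigned so far: [1, 2, 3]

Answer: 0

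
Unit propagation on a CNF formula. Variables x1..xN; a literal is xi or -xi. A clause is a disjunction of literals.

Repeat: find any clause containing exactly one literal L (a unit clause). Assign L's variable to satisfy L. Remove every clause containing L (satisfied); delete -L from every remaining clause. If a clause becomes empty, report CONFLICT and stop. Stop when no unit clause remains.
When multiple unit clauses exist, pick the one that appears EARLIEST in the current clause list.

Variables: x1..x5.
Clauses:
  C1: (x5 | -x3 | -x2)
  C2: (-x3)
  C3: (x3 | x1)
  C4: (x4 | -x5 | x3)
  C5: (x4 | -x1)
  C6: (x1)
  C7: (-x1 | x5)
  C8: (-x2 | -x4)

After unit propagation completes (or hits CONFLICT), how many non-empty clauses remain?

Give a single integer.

Answer: 0

Derivation:
unit clause [-3] forces x3=F; simplify:
  drop 3 from [3, 1] -> [1]
  drop 3 from [4, -5, 3] -> [4, -5]
  satisfied 2 clause(s); 6 remain; assigned so far: [3]
unit clause [1] forces x1=T; simplify:
  drop -1 from [4, -1] -> [4]
  drop -1 from [-1, 5] -> [5]
  satisfied 2 clause(s); 4 remain; assigned so far: [1, 3]
unit clause [4] forces x4=T; simplify:
  drop -4 from [-2, -4] -> [-2]
  satisfied 2 clause(s); 2 remain; assigned so far: [1, 3, 4]
unit clause [5] forces x5=T; simplify:
  satisfied 1 clause(s); 1 remain; assigned so far: [1, 3, 4, 5]
unit clause [-2] forces x2=F; simplify:
  satisfied 1 clause(s); 0 remain; assigned so far: [1, 2, 3, 4, 5]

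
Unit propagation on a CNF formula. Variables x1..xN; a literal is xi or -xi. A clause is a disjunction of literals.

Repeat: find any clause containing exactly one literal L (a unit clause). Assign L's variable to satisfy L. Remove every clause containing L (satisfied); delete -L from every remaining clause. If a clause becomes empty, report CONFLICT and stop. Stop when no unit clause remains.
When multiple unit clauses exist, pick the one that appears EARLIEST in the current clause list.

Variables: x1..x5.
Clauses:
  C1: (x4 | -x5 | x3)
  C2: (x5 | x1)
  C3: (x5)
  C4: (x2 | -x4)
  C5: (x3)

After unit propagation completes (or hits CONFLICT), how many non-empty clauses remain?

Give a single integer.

Answer: 1

Derivation:
unit clause [5] forces x5=T; simplify:
  drop -5 from [4, -5, 3] -> [4, 3]
  satisfied 2 clause(s); 3 remain; assigned so far: [5]
unit clause [3] forces x3=T; simplify:
  satisfied 2 clause(s); 1 remain; assigned so far: [3, 5]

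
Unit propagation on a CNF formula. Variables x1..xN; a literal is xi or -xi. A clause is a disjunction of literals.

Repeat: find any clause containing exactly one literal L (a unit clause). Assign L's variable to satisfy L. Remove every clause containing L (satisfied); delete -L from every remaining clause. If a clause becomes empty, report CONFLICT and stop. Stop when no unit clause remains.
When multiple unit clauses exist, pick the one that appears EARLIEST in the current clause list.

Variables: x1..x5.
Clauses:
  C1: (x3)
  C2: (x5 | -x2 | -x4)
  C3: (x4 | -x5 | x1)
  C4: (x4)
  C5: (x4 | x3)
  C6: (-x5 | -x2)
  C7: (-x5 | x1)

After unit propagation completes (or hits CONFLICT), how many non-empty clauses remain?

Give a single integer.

Answer: 3

Derivation:
unit clause [3] forces x3=T; simplify:
  satisfied 2 clause(s); 5 remain; assigned so far: [3]
unit clause [4] forces x4=T; simplify:
  drop -4 from [5, -2, -4] -> [5, -2]
  satisfied 2 clause(s); 3 remain; assigned so far: [3, 4]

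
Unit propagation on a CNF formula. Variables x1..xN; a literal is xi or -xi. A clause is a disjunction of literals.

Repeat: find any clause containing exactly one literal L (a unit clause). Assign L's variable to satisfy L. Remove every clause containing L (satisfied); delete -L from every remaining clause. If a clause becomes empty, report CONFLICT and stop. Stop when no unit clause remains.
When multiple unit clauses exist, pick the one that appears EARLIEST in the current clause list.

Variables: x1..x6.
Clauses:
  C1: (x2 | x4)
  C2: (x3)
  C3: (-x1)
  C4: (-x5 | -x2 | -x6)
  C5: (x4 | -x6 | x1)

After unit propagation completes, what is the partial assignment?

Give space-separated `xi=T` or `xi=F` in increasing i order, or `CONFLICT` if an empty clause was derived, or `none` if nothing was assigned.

unit clause [3] forces x3=T; simplify:
  satisfied 1 clause(s); 4 remain; assigned so far: [3]
unit clause [-1] forces x1=F; simplify:
  drop 1 from [4, -6, 1] -> [4, -6]
  satisfied 1 clause(s); 3 remain; assigned so far: [1, 3]

Answer: x1=F x3=T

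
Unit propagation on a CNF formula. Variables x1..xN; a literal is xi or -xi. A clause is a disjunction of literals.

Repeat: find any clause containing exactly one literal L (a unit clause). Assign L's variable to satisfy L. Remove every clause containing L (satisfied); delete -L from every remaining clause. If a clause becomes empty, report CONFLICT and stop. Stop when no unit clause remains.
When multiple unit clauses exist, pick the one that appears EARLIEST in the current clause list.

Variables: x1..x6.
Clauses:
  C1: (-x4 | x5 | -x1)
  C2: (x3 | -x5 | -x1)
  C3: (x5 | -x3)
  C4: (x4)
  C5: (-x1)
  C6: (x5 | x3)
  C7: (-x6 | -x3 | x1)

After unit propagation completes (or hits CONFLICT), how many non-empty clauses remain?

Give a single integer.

Answer: 3

Derivation:
unit clause [4] forces x4=T; simplify:
  drop -4 from [-4, 5, -1] -> [5, -1]
  satisfied 1 clause(s); 6 remain; assigned so far: [4]
unit clause [-1] forces x1=F; simplify:
  drop 1 from [-6, -3, 1] -> [-6, -3]
  satisfied 3 clause(s); 3 remain; assigned so far: [1, 4]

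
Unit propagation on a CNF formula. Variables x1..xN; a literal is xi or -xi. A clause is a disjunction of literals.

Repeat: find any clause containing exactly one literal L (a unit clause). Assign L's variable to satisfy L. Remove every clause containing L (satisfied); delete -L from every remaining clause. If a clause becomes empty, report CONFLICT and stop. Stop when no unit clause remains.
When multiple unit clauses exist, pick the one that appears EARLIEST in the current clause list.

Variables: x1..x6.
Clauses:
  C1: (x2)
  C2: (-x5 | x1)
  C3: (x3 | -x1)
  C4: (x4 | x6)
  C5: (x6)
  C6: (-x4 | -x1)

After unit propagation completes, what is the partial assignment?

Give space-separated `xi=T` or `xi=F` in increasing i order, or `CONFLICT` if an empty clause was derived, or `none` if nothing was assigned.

Answer: x2=T x6=T

Derivation:
unit clause [2] forces x2=T; simplify:
  satisfied 1 clause(s); 5 remain; assigned so far: [2]
unit clause [6] forces x6=T; simplify:
  satisfied 2 clause(s); 3 remain; assigned so far: [2, 6]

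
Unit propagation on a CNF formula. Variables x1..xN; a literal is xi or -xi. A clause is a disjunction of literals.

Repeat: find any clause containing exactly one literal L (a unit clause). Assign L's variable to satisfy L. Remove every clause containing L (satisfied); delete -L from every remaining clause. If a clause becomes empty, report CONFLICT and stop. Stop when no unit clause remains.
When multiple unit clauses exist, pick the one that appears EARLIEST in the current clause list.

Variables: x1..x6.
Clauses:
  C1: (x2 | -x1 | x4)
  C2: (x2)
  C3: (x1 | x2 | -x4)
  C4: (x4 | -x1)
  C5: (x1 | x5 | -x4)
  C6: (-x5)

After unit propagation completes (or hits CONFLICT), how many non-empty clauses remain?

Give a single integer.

unit clause [2] forces x2=T; simplify:
  satisfied 3 clause(s); 3 remain; assigned so far: [2]
unit clause [-5] forces x5=F; simplify:
  drop 5 from [1, 5, -4] -> [1, -4]
  satisfied 1 clause(s); 2 remain; assigned so far: [2, 5]

Answer: 2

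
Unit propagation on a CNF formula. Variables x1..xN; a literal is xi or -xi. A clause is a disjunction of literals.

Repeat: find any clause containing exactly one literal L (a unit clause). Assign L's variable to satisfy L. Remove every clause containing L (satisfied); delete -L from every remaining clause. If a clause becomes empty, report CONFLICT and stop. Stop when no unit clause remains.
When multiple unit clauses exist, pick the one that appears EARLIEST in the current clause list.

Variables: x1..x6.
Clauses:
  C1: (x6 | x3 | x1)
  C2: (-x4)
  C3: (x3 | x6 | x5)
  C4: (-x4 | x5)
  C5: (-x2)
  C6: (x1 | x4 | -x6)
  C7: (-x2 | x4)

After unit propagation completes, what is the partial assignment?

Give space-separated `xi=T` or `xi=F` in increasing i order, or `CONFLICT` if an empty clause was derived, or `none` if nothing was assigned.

unit clause [-4] forces x4=F; simplify:
  drop 4 from [1, 4, -6] -> [1, -6]
  drop 4 from [-2, 4] -> [-2]
  satisfied 2 clause(s); 5 remain; assigned so far: [4]
unit clause [-2] forces x2=F; simplify:
  satisfied 2 clause(s); 3 remain; assigned so far: [2, 4]

Answer: x2=F x4=F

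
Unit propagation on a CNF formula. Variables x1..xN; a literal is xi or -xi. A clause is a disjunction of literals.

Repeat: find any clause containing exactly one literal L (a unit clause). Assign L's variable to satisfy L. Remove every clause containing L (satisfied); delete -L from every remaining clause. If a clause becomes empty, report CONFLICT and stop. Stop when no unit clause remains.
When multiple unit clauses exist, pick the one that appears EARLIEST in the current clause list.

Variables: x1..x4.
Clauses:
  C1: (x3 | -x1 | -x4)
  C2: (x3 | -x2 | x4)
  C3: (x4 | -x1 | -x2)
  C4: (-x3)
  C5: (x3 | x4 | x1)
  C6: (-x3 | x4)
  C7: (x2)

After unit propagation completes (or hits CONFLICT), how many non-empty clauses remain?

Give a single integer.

Answer: 0

Derivation:
unit clause [-3] forces x3=F; simplify:
  drop 3 from [3, -1, -4] -> [-1, -4]
  drop 3 from [3, -2, 4] -> [-2, 4]
  drop 3 from [3, 4, 1] -> [4, 1]
  satisfied 2 clause(s); 5 remain; assigned so far: [3]
unit clause [2] forces x2=T; simplify:
  drop -2 from [-2, 4] -> [4]
  drop -2 from [4, -1, -2] -> [4, -1]
  satisfied 1 clause(s); 4 remain; assigned so far: [2, 3]
unit clause [4] forces x4=T; simplify:
  drop -4 from [-1, -4] -> [-1]
  satisfied 3 clause(s); 1 remain; assigned so far: [2, 3, 4]
unit clause [-1] forces x1=F; simplify:
  satisfied 1 clause(s); 0 remain; assigned so far: [1, 2, 3, 4]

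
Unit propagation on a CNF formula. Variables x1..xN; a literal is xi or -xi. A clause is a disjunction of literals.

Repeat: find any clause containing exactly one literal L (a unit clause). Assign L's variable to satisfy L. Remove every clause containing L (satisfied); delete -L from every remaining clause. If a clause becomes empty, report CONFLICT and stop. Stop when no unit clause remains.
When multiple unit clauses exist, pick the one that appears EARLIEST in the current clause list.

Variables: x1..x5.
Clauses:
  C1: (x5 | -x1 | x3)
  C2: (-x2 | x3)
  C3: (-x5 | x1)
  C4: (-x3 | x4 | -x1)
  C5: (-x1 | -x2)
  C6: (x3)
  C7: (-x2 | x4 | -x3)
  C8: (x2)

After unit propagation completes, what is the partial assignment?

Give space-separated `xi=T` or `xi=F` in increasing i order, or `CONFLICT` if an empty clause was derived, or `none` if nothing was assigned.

Answer: x1=F x2=T x3=T x4=T x5=F

Derivation:
unit clause [3] forces x3=T; simplify:
  drop -3 from [-3, 4, -1] -> [4, -1]
  drop -3 from [-2, 4, -3] -> [-2, 4]
  satisfied 3 clause(s); 5 remain; assigned so far: [3]
unit clause [2] forces x2=T; simplify:
  drop -2 from [-1, -2] -> [-1]
  drop -2 from [-2, 4] -> [4]
  satisfied 1 clause(s); 4 remain; assigned so far: [2, 3]
unit clause [-1] forces x1=F; simplify:
  drop 1 from [-5, 1] -> [-5]
  satisfied 2 clause(s); 2 remain; assigned so far: [1, 2, 3]
unit clause [-5] forces x5=F; simplify:
  satisfied 1 clause(s); 1 remain; assigned so far: [1, 2, 3, 5]
unit clause [4] forces x4=T; simplify:
  satisfied 1 clause(s); 0 remain; assigned so far: [1, 2, 3, 4, 5]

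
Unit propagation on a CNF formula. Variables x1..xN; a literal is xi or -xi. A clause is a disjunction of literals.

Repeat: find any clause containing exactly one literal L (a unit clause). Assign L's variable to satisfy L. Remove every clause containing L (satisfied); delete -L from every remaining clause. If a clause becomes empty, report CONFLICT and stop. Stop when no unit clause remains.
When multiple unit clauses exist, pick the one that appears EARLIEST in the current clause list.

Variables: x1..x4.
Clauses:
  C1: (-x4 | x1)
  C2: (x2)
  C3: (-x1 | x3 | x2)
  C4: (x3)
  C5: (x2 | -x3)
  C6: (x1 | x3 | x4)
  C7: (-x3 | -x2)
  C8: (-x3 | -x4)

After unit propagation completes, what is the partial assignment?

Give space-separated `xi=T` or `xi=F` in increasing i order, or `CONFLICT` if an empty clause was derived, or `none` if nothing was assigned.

Answer: CONFLICT

Derivation:
unit clause [2] forces x2=T; simplify:
  drop -2 from [-3, -2] -> [-3]
  satisfied 3 clause(s); 5 remain; assigned so far: [2]
unit clause [3] forces x3=T; simplify:
  drop -3 from [-3] -> [] (empty!)
  drop -3 from [-3, -4] -> [-4]
  satisfied 2 clause(s); 3 remain; assigned so far: [2, 3]
CONFLICT (empty clause)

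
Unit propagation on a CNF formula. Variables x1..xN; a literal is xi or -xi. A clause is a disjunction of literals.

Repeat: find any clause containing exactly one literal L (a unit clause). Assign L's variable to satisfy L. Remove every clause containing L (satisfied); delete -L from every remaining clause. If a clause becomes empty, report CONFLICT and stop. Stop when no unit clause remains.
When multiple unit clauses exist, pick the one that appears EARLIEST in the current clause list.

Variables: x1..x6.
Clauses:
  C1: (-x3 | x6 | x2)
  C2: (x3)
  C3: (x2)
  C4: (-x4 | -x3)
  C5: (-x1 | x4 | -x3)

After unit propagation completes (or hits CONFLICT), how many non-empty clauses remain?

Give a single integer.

Answer: 0

Derivation:
unit clause [3] forces x3=T; simplify:
  drop -3 from [-3, 6, 2] -> [6, 2]
  drop -3 from [-4, -3] -> [-4]
  drop -3 from [-1, 4, -3] -> [-1, 4]
  satisfied 1 clause(s); 4 remain; assigned so far: [3]
unit clause [2] forces x2=T; simplify:
  satisfied 2 clause(s); 2 remain; assigned so far: [2, 3]
unit clause [-4] forces x4=F; simplify:
  drop 4 from [-1, 4] -> [-1]
  satisfied 1 clause(s); 1 remain; assigned so far: [2, 3, 4]
unit clause [-1] forces x1=F; simplify:
  satisfied 1 clause(s); 0 remain; assigned so far: [1, 2, 3, 4]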